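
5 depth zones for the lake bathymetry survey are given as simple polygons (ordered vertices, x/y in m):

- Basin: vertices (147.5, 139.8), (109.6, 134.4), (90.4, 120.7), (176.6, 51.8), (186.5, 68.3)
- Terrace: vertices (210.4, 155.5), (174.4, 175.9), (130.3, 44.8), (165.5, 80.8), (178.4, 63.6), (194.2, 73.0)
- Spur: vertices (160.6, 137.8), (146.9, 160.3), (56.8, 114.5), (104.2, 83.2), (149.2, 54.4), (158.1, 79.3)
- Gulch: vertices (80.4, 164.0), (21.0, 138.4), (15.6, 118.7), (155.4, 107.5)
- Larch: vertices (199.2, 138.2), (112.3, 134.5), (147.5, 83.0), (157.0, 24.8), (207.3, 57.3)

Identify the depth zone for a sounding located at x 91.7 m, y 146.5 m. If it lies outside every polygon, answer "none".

Cast a ray rightward from (91.7, 146.5). For each polygon, the edges (by vertex number in listed order) whose endpoints lie on opposite sides of y = 146.5, where each meets that height, and whether that is right or left of the point:
Basin: no edge straddles that height → 0 crossings.
Terrace: 2–3 at x≈164.51 (right), 6–1 at x≈208.63 (right) → 2 crossings.
Spur: 1–2 at x≈155.30 (right), 2–3 at x≈119.75 (right) → 2 crossings.
Gulch: 1–2 at x≈39.79 (left), 4–1 at x≈103.63 (right) → 1 crossing.
Larch: no edge straddles that height → 0 crossings.
Only Gulch has an odd count, so the point is inside Gulch.

Gulch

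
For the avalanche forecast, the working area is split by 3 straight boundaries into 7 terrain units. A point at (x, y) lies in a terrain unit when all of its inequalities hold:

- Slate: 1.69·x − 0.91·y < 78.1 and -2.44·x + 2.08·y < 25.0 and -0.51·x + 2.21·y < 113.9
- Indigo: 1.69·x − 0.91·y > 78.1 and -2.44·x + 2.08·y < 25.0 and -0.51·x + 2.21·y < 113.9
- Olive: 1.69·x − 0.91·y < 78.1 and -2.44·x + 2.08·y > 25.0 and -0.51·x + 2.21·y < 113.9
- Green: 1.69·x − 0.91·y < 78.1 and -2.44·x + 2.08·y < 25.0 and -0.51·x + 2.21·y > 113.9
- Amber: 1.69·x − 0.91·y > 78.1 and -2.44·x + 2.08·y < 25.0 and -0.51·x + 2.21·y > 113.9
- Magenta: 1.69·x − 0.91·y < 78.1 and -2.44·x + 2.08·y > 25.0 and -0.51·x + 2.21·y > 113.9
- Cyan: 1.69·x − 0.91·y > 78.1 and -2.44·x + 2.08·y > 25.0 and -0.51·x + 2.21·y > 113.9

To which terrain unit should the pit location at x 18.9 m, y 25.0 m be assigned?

1.69·18.9 − 0.91·25.0 = 9.191, which is < 78.1
-2.44·18.9 + 2.08·25.0 = 5.884, which is < 25.0
-0.51·18.9 + 2.21·25.0 = 45.611, which is < 113.9
This sign pattern matches Slate.

Slate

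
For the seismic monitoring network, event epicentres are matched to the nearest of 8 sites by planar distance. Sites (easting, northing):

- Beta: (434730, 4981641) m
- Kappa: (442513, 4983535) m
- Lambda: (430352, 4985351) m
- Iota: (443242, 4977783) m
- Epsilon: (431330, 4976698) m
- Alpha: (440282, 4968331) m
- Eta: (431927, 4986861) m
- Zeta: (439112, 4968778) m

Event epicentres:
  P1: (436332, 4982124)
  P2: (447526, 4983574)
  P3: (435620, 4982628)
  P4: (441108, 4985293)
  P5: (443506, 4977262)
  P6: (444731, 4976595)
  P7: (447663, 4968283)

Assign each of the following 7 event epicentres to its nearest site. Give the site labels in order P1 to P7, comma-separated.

P1 → Beta (d²=2799693.00)
P2 → Kappa (d²=25131690.00)
P3 → Beta (d²=1766269.00)
P4 → Kappa (d²=5064589.00)
P5 → Iota (d²=341137.00)
P6 → Iota (d²=3628465.00)
P7 → Alpha (d²=54481465.00)

Beta, Kappa, Beta, Kappa, Iota, Iota, Alpha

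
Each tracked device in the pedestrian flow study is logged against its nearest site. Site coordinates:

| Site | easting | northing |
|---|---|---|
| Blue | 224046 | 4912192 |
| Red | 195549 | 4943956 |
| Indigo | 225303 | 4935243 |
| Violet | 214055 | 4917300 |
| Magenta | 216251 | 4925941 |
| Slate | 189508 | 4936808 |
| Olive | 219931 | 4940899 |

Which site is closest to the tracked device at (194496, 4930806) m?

Slate

Squared distances to each site:
Blue: 1219683496.000; Red: 174031309.000; Indigo: 968758218.000; Violet: 564966517.000; Magenta: 496948250.000; Slate: 60904148.000; Olive: 748807874.000.
Minimum at Slate.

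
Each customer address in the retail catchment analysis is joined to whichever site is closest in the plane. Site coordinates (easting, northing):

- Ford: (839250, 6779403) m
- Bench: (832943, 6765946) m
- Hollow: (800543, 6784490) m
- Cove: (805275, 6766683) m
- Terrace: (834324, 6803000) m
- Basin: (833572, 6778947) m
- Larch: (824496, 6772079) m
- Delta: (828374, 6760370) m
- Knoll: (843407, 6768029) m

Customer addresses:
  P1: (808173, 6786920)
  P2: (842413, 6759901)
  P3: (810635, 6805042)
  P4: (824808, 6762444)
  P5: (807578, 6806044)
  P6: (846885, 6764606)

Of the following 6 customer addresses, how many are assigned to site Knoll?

2

P1 → Hollow
P2 → Knoll
P3 → Hollow
P4 → Delta
P5 → Hollow
P6 → Knoll
2 of the 6 go to Knoll.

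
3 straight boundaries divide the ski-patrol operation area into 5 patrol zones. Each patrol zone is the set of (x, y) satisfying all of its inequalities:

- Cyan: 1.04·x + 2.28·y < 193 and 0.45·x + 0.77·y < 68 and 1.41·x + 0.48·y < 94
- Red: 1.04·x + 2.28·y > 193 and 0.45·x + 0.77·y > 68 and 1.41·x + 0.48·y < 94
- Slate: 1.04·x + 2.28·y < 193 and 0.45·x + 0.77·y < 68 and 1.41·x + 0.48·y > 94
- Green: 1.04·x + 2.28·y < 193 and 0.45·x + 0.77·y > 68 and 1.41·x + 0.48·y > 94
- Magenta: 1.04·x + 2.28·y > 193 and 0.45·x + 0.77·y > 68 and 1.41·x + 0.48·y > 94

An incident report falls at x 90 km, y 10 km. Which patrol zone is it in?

1.04·90 + 2.28·10 = 116.400, which is < 193
0.45·90 + 0.77·10 = 48.200, which is < 68
1.41·90 + 0.48·10 = 131.700, which is > 94
This sign pattern matches Slate.

Slate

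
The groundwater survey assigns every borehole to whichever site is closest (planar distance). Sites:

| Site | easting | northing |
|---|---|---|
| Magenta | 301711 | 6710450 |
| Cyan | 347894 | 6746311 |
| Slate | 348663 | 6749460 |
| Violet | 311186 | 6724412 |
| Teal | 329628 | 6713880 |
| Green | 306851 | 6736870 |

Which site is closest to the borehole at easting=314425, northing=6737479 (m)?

Green

Squared distances to each site:
Magenta: 892212637.000; Cyan: 1198178185.000; Slate: 1315785005.000; Violet: 181237610.000; Teal: 788044010.000; Green: 57736357.000.
Minimum at Green.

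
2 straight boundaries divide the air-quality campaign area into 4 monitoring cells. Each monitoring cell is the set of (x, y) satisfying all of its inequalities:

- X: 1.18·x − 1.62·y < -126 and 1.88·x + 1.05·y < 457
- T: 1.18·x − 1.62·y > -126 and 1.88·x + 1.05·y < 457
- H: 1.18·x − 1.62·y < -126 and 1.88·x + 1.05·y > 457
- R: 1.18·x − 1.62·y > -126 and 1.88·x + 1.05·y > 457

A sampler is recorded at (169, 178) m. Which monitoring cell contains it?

R

1.18·169 − 1.62·178 = -88.940, which is > -126
1.88·169 + 1.05·178 = 504.620, which is > 457
This sign pattern matches R.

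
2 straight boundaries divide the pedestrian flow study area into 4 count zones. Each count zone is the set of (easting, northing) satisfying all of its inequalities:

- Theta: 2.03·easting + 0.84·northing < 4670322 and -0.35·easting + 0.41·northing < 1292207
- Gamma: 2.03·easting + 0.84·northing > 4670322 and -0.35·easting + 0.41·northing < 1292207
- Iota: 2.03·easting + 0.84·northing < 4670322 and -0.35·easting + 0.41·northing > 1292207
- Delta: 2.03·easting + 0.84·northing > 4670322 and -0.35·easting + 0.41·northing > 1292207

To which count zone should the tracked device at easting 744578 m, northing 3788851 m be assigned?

2.03·744578 + 0.84·3788851 = 4694128.180, which is > 4670322
-0.35·744578 + 0.41·3788851 = 1292826.610, which is > 1292207
This sign pattern matches Delta.

Delta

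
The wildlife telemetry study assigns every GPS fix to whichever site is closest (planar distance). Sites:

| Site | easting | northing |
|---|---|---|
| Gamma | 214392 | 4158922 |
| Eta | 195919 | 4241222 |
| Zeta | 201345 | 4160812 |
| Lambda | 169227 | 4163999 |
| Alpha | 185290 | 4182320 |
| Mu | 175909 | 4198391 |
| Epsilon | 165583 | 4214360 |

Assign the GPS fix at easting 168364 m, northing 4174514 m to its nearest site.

Squared distances to each site:
Gamma: 2361687248.000; Eta: 5209235289.000; Zeta: 1275491165.000; Lambda: 111309994.000; Alpha: 347423112.000; Mu: 627038154.000; Epsilon: 1595437677.000.
Minimum at Lambda.

Lambda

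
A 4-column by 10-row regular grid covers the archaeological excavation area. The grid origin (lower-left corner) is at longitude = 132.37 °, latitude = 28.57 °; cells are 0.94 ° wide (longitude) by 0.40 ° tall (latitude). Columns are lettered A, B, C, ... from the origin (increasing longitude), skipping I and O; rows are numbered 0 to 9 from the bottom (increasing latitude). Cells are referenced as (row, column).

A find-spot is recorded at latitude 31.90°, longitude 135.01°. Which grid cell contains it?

(8, C)

Column index: ⌊(135.01 − 132.37) / 0.94⌋ = ⌊2.809⌋ = 2 → column C
Row offset from origin: ⌊(31.90 − 28.57) / 0.40⌋ = ⌊8.325⌋ = 8 → row 8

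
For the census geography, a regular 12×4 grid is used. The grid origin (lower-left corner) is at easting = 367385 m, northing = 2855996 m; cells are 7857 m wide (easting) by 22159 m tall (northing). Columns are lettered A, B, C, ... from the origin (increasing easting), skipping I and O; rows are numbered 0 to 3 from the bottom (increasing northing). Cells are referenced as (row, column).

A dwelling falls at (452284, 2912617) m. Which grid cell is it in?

(2, L)

Column index: ⌊(452284 − 367385) / 7857⌋ = ⌊10.806⌋ = 10 → column L
Row offset from origin: ⌊(2912617 − 2855996) / 22159⌋ = ⌊2.555⌋ = 2 → row 2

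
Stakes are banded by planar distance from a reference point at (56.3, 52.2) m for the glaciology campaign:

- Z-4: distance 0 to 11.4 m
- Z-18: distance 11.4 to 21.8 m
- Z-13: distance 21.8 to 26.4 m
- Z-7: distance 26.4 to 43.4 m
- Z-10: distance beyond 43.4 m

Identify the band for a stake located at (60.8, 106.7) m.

Distance = √((60.8−56.3)² + (106.7−52.2)²) = √(20.250 + 2970.250) = 54.685 m.
43.4 ≤ 54.685 < ∞ → Z-10.

Z-10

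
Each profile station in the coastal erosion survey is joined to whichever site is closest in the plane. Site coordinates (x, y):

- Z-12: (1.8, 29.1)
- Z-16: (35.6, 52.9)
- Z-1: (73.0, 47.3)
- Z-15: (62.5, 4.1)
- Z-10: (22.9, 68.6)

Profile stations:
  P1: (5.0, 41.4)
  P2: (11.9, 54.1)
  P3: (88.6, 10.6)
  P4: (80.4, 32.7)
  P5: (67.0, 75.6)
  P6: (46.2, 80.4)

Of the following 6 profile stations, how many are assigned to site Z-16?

0

P1 → Z-12
P2 → Z-10
P3 → Z-15
P4 → Z-1
P5 → Z-1
P6 → Z-10
0 of the 6 go to Z-16.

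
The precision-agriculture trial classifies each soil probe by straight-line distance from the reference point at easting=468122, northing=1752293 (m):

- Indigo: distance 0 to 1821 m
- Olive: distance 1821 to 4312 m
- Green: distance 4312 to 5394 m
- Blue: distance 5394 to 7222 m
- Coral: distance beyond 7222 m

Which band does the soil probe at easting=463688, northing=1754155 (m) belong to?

Green

Distance = √((463688−468122)² + (1754155−1752293)²) = √(19660356.000 + 3467044.000) = 4809.096 m.
4312 ≤ 4809.096 < 5394 → Green.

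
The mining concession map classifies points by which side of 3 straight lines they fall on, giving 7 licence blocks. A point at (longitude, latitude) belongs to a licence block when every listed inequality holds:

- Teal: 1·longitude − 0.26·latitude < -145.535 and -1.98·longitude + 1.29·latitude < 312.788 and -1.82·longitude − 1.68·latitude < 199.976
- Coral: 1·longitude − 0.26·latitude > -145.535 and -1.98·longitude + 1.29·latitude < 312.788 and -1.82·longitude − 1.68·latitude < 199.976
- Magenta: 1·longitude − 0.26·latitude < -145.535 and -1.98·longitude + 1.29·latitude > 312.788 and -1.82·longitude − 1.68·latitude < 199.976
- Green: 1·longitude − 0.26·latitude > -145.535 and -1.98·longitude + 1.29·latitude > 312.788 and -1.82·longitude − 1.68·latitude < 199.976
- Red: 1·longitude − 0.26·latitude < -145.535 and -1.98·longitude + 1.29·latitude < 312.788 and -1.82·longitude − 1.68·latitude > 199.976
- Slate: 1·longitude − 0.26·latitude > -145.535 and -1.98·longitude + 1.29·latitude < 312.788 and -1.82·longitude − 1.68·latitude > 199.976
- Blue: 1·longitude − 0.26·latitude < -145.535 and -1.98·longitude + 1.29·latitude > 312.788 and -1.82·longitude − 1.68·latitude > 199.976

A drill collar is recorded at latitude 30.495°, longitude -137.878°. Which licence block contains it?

Teal

1·-137.878 − 0.26·30.495 = -145.807, which is < -145.535
-1.98·-137.878 + 1.29·30.495 = 312.337, which is < 312.788
-1.82·-137.878 − 1.68·30.495 = 199.706, which is < 199.976
This sign pattern matches Teal.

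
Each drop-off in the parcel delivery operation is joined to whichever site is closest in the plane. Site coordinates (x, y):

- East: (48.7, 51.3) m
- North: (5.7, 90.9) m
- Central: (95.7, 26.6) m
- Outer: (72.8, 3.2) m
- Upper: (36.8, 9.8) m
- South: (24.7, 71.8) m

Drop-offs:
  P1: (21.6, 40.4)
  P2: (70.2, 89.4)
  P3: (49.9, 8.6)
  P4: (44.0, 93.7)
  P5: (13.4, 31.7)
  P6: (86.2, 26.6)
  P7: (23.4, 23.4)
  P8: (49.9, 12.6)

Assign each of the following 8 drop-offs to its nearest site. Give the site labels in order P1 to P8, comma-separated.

East, East, Upper, South, Upper, Central, Upper, Upper

P1 → East (d²=853.22)
P2 → East (d²=1913.86)
P3 → Upper (d²=173.05)
P4 → South (d²=852.10)
P5 → Upper (d²=1027.17)
P6 → Central (d²=90.25)
P7 → Upper (d²=364.52)
P8 → Upper (d²=179.45)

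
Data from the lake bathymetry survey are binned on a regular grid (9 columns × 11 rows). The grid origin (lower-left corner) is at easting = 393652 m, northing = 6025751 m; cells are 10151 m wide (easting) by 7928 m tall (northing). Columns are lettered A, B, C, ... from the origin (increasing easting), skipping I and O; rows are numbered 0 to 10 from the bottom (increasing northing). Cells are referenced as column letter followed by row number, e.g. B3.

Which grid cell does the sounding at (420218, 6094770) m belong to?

Column index: ⌊(420218 − 393652) / 10151⌋ = ⌊2.617⌋ = 2 → column C
Row offset from origin: ⌊(6094770 − 6025751) / 7928⌋ = ⌊8.706⌋ = 8 → row 8

C8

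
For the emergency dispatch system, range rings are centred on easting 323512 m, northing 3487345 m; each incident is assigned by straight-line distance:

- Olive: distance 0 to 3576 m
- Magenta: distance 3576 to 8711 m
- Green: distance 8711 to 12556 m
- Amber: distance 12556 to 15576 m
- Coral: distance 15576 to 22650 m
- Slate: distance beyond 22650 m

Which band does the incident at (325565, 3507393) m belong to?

Distance = √((325565−323512)² + (3507393−3487345)²) = √(4214809.000 + 401922304.000) = 20152.844 m.
15576 ≤ 20152.844 < 22650 → Coral.

Coral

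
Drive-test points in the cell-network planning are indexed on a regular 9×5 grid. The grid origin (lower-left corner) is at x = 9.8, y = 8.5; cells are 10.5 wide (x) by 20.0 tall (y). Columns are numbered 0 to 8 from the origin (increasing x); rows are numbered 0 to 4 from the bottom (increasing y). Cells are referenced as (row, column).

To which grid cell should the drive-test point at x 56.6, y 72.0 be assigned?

Column index: ⌊(56.6 − 9.8) / 10.5⌋ = ⌊4.457⌋ = 4
Row offset from origin: ⌊(72.0 − 8.5) / 20.0⌋ = ⌊3.175⌋ = 3 → row 3

(3, 4)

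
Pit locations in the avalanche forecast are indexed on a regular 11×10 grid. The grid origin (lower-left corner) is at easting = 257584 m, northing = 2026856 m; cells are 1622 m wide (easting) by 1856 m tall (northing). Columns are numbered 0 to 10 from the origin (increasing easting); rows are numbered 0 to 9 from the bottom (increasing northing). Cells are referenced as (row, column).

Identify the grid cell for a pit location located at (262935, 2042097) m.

Column index: ⌊(262935 − 257584) / 1622⌋ = ⌊3.299⌋ = 3
Row offset from origin: ⌊(2042097 − 2026856) / 1856⌋ = ⌊8.212⌋ = 8 → row 8

(8, 3)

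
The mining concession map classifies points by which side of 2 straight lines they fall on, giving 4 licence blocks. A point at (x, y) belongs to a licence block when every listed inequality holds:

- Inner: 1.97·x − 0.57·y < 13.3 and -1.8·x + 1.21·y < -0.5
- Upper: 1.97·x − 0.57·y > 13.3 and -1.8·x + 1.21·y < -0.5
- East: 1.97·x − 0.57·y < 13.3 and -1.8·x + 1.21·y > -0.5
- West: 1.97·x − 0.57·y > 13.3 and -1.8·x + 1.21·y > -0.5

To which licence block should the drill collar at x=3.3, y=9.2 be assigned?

1.97·3.3 − 0.57·9.2 = 1.257, which is < 13.3
-1.8·3.3 + 1.21·9.2 = 5.192, which is > -0.5
This sign pattern matches East.

East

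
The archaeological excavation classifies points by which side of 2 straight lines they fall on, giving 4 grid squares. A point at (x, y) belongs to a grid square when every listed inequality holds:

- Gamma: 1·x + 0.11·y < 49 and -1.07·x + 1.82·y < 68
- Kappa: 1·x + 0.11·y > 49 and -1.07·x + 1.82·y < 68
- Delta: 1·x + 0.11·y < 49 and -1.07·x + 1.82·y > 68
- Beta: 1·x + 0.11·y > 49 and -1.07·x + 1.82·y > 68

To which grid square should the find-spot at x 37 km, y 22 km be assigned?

1·37 + 0.11·22 = 39.420, which is < 49
-1.07·37 + 1.82·22 = 0.450, which is < 68
This sign pattern matches Gamma.

Gamma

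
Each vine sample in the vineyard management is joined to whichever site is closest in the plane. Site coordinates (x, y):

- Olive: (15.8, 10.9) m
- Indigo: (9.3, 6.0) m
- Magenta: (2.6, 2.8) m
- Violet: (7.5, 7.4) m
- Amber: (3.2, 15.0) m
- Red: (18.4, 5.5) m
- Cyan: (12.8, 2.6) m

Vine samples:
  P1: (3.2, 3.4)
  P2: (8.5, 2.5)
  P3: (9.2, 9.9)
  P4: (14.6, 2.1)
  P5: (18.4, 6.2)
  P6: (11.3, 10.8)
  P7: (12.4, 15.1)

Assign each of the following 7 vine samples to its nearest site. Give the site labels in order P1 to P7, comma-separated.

Magenta, Indigo, Violet, Cyan, Red, Olive, Olive

P1 → Magenta (d²=0.72)
P2 → Indigo (d²=12.89)
P3 → Violet (d²=9.14)
P4 → Cyan (d²=3.49)
P5 → Red (d²=0.49)
P6 → Olive (d²=20.26)
P7 → Olive (d²=29.20)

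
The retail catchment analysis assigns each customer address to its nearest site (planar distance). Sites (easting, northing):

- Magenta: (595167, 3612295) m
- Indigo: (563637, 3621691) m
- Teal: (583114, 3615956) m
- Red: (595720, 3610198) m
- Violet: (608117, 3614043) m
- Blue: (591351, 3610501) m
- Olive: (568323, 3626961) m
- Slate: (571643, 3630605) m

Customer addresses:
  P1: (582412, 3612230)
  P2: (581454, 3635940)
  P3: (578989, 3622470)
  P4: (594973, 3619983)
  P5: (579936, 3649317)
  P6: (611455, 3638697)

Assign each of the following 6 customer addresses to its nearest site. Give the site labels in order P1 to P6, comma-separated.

P1 → Teal (d²=14375880.00)
P2 → Slate (d²=124717946.00)
P3 → Teal (d²=59447821.00)
P4 → Magenta (d²=59142980.00)
P5 → Slate (d²=418912793.00)
P6 → Violet (d²=618961960.00)

Teal, Slate, Teal, Magenta, Slate, Violet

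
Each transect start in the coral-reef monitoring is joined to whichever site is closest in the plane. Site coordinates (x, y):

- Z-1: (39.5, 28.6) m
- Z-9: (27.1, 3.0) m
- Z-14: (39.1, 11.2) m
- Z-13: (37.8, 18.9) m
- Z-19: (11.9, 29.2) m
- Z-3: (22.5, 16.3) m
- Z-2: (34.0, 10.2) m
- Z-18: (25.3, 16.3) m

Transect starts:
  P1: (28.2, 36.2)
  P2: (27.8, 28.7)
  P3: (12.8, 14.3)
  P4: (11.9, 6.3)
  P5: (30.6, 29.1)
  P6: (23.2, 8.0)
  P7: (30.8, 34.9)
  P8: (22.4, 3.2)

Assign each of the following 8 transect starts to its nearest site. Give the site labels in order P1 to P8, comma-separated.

Z-1, Z-1, Z-3, Z-3, Z-1, Z-9, Z-1, Z-9

P1 → Z-1 (d²=185.45)
P2 → Z-1 (d²=136.90)
P3 → Z-3 (d²=98.09)
P4 → Z-3 (d²=212.36)
P5 → Z-1 (d²=79.46)
P6 → Z-9 (d²=40.21)
P7 → Z-1 (d²=115.38)
P8 → Z-9 (d²=22.13)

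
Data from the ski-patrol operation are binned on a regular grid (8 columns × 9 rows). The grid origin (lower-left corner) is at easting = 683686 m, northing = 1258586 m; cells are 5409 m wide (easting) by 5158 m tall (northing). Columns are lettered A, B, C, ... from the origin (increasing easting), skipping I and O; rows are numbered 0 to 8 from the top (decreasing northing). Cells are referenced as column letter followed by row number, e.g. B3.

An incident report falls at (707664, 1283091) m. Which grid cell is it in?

E4

Column index: ⌊(707664 − 683686) / 5409⌋ = ⌊4.433⌋ = 4 → column E
Row offset from origin: ⌊(1283091 − 1258586) / 5158⌋ = ⌊4.751⌋ = 4 → row 4 (counted from top)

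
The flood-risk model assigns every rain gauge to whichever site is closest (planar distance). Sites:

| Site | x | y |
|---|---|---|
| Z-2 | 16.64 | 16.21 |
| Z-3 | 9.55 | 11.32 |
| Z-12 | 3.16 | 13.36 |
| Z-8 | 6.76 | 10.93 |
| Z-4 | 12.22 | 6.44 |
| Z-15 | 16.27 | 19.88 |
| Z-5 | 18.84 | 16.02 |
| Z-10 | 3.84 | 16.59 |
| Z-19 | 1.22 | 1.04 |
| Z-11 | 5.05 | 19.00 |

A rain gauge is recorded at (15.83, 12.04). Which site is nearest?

Squared distances to each site:
Z-2: 18.045; Z-3: 39.957; Z-12: 162.271; Z-8: 83.497; Z-4: 44.392; Z-15: 61.659; Z-5: 24.901; Z-10: 164.463; Z-19: 334.452; Z-11: 164.650.
Minimum at Z-2.

Z-2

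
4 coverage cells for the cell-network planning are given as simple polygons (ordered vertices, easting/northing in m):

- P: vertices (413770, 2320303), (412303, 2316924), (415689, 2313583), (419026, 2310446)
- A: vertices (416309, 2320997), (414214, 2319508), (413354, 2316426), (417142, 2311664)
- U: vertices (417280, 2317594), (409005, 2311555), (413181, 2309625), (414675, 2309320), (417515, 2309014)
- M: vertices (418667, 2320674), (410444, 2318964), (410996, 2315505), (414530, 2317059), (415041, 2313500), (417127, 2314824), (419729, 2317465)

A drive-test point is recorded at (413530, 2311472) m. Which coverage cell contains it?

Cast a ray rightward from (413530, 2311472). For each polygon, the edges (by vertex number in listed order) whose endpoints lie on opposite sides of northing = 2311472, where each meets that height, and whether that is right or left of the point:
P: 3–4 at easting≈417934.6 (right), 4–1 at easting≈418478.9 (right) → 2 crossings.
A: no edge straddles that height → 0 crossings.
U: 2–3 at easting≈409184.6 (left), 5–1 at easting≈417447.7 (right) → 1 crossing.
M: no edge straddles that height → 0 crossings.
Only U has an odd count, so the point is inside U.

U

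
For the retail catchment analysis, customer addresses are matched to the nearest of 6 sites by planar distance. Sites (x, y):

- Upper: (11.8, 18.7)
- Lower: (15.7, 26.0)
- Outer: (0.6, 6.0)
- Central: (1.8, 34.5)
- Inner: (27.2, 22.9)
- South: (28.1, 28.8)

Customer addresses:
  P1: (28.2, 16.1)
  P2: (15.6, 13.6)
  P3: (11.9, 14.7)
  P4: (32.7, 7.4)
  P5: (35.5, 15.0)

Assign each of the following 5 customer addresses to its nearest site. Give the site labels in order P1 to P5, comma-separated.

P1 → Inner (d²=47.24)
P2 → Upper (d²=40.45)
P3 → Upper (d²=16.01)
P4 → Inner (d²=270.50)
P5 → Inner (d²=131.30)

Inner, Upper, Upper, Inner, Inner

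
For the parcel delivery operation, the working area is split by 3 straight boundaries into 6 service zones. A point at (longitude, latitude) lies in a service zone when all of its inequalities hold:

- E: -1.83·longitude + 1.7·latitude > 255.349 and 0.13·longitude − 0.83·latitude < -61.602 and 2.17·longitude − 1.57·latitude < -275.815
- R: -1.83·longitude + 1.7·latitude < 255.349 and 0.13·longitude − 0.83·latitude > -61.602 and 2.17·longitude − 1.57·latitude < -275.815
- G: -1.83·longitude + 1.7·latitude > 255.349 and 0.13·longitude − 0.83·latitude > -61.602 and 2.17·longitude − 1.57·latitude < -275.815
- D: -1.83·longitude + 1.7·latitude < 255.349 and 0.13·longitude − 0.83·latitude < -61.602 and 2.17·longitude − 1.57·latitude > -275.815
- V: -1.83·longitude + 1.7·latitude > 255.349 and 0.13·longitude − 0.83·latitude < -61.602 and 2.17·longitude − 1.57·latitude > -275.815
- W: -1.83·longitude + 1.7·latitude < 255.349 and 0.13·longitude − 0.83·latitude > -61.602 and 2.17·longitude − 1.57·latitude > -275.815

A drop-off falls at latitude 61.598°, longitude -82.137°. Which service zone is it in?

-1.83·-82.137 + 1.7·61.598 = 255.027, which is < 255.349
0.13·-82.137 − 0.83·61.598 = -61.804, which is < -61.602
2.17·-82.137 − 1.57·61.598 = -274.946, which is > -275.815
This sign pattern matches D.

D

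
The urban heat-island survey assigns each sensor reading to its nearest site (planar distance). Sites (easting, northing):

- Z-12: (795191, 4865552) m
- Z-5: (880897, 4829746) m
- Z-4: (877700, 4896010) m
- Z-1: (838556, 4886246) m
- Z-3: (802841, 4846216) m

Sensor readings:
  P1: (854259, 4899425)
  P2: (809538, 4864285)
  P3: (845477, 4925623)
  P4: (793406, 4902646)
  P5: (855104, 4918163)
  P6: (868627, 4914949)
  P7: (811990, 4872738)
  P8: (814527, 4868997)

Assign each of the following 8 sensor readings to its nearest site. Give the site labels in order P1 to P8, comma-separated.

P1 → Z-1 (d²=420270250.00)
P2 → Z-12 (d²=207441698.00)
P3 → Z-1 (d²=1598448370.00)
P4 → Z-12 (d²=1379151061.00)
P5 → Z-4 (d²=1001334625.00)
P6 → Z-4 (d²=441005050.00)
P7 → Z-12 (d²=333844997.00)
P8 → Z-12 (d²=385748921.00)

Z-1, Z-12, Z-1, Z-12, Z-4, Z-4, Z-12, Z-12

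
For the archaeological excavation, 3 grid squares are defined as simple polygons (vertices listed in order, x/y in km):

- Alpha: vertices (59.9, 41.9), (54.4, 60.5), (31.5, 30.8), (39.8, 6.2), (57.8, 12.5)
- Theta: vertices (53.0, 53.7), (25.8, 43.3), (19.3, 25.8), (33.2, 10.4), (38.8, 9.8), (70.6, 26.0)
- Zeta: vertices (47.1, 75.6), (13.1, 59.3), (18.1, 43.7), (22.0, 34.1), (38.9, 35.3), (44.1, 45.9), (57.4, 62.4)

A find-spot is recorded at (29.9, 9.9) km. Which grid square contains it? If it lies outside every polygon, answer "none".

Cast a ray rightward from (29.9, 9.9). For each polygon, the edges (by vertex number in listed order) whose endpoints lie on opposite sides of y = 9.9, where each meets that height, and whether that is right or left of the point:
Alpha: 3–4 at x≈38.55 (right), 4–5 at x≈50.37 (right) → 2 crossings.
Theta: 4–5 at x≈37.87 (right), 5–6 at x≈39.00 (right) → 2 crossings.
Zeta: no edge straddles that height → 0 crossings.
All counts are even, so the point lies outside every listed polygon.

none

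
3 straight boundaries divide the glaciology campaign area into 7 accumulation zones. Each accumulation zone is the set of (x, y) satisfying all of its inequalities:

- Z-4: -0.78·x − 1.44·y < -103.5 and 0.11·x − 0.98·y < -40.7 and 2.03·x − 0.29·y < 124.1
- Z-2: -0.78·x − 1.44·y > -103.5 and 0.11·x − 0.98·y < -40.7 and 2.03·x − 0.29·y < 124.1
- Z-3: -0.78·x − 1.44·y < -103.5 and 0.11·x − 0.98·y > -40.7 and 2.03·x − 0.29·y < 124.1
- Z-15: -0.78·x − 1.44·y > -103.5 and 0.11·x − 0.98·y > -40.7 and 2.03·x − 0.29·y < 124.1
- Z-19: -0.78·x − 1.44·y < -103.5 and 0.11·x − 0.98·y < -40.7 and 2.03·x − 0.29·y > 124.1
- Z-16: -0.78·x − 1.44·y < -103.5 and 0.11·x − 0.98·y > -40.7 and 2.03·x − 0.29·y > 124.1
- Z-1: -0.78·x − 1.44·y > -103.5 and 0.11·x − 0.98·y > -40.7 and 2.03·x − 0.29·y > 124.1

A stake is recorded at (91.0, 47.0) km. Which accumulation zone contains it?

-0.78·91.0 − 1.44·47.0 = -138.660, which is < -103.5
0.11·91.0 − 0.98·47.0 = -36.050, which is > -40.7
2.03·91.0 − 0.29·47.0 = 171.100, which is > 124.1
This sign pattern matches Z-16.

Z-16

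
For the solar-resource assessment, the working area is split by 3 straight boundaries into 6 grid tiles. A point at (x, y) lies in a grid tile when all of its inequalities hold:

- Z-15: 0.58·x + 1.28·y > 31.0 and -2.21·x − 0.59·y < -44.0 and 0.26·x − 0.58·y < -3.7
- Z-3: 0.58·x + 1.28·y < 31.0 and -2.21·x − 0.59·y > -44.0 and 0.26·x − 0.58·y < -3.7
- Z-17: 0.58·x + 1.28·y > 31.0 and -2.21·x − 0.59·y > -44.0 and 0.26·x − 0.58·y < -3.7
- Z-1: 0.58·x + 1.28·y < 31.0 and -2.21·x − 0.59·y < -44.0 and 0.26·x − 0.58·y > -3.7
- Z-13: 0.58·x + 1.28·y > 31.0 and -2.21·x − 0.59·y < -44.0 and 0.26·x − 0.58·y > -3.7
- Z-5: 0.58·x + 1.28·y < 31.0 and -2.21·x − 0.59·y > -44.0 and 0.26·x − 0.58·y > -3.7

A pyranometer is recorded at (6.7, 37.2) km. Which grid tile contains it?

Z-17

0.58·6.7 + 1.28·37.2 = 51.502, which is > 31.0
-2.21·6.7 − 0.59·37.2 = -36.755, which is > -44.0
0.26·6.7 − 0.58·37.2 = -19.834, which is < -3.7
This sign pattern matches Z-17.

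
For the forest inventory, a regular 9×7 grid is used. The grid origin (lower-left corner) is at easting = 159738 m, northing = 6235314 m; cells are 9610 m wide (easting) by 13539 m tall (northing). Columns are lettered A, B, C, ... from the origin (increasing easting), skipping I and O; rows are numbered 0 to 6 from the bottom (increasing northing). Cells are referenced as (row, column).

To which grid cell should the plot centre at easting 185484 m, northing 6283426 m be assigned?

Column index: ⌊(185484 − 159738) / 9610⌋ = ⌊2.679⌋ = 2 → column C
Row offset from origin: ⌊(6283426 − 6235314) / 13539⌋ = ⌊3.554⌋ = 3 → row 3

(3, C)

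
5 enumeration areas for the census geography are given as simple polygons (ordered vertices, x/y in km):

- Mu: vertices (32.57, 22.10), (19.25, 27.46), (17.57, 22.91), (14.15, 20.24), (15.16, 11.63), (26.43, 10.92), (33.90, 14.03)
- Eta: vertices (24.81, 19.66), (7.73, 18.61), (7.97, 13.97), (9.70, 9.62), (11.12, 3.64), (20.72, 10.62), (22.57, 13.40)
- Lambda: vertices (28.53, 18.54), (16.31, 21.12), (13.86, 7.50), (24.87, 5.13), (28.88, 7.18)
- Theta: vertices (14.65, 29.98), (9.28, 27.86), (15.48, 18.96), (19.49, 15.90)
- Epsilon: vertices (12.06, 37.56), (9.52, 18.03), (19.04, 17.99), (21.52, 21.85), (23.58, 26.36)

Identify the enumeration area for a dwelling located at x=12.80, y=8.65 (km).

Eta

Cast a ray rightward from (12.80, 8.65). For each polygon, the edges (by vertex number in listed order) whose endpoints lie on opposite sides of y = 8.65, where each meets that height, and whether that is right or left of the point:
Mu: no edge straddles that height → 0 crossings.
Eta: 4–5 at x≈9.930 (left), 5–6 at x≈18.011 (right) → 1 crossing.
Lambda: 2–3 at x≈14.067 (right), 5–1 at x≈28.835 (right) → 2 crossings.
Theta: no edge straddles that height → 0 crossings.
Epsilon: no edge straddles that height → 0 crossings.
Only Eta has an odd count, so the point is inside Eta.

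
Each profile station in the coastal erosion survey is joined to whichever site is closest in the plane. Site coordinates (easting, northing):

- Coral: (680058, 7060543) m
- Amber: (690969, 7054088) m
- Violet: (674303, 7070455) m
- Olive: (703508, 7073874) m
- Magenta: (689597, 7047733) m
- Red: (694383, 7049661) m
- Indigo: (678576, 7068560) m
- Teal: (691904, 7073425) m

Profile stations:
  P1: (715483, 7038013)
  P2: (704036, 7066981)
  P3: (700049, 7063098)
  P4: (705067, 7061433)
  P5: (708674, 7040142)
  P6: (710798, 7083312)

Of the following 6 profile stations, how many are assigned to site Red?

2

P1 → Red
P2 → Olive
P3 → Olive
P4 → Olive
P5 → Red
P6 → Olive
2 of the 6 go to Red.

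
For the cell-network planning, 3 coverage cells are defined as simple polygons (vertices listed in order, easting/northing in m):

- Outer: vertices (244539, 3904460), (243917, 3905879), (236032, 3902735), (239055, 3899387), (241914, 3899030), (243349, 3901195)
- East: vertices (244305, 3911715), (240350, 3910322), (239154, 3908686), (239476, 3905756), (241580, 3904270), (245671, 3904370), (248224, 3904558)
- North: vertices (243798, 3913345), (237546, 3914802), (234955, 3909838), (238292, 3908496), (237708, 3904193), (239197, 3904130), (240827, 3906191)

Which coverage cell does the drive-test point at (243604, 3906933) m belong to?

Cast a ray rightward from (243604, 3906933). For each polygon, the edges (by vertex number in listed order) whose endpoints lie on opposite sides of northing = 3906933, where each meets that height, and whether that is right or left of the point:
Outer: no edge straddles that height → 0 crossings.
East: 3–4 at easting≈239346.7 (left), 7–1 at easting≈246923.5 (right) → 1 crossing.
North: 4–5 at easting≈238079.9 (left), 7–1 at easting≈241135.1 (left) → 0 crossings.
Only East has an odd count, so the point is inside East.

East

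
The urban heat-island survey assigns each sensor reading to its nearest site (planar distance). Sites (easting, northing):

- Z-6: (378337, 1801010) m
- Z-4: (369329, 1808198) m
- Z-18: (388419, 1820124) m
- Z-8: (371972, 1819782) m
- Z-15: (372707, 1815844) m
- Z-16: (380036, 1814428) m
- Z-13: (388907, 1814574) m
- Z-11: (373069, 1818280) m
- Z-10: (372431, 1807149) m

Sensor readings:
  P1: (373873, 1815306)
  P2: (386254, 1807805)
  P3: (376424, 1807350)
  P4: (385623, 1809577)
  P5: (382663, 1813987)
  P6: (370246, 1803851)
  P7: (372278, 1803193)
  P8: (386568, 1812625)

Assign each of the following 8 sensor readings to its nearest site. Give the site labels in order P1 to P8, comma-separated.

Z-15, Z-13, Z-10, Z-13, Z-16, Z-10, Z-10, Z-13

P1 → Z-15 (d²=1649000.00)
P2 → Z-13 (d²=52857770.00)
P3 → Z-10 (d²=15984450.00)
P4 → Z-13 (d²=35754665.00)
P5 → Z-16 (d²=7095610.00)
P6 → Z-10 (d²=15651029.00)
P7 → Z-10 (d²=15673345.00)
P8 → Z-13 (d²=9269522.00)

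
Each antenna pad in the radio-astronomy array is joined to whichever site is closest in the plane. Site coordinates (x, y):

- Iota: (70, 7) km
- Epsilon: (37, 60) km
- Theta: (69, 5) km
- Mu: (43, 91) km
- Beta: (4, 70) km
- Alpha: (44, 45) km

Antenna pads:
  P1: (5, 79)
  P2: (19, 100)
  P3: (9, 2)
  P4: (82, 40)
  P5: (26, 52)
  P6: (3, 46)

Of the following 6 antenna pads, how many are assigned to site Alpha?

P1 → Beta
P2 → Mu
P3 → Alpha
P4 → Iota
P5 → Epsilon
P6 → Beta
1 of the 6 goes to Alpha.

1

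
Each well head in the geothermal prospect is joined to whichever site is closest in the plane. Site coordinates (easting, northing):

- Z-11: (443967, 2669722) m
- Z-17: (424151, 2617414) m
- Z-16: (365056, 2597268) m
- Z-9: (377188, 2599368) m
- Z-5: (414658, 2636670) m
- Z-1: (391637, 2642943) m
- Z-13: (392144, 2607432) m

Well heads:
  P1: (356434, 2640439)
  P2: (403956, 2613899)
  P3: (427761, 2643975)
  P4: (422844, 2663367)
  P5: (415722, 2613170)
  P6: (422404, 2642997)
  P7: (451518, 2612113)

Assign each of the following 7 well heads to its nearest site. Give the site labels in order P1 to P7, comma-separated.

P1 → Z-1 (d²=1245521225.00)
P2 → Z-13 (d²=181345433.00)
P3 → Z-5 (d²=225051634.00)
P4 → Z-11 (d²=486567154.00)
P5 → Z-17 (d²=89059577.00)
P6 → Z-5 (d²=100031445.00)
P7 → Z-17 (d²=777053290.00)

Z-1, Z-13, Z-5, Z-11, Z-17, Z-5, Z-17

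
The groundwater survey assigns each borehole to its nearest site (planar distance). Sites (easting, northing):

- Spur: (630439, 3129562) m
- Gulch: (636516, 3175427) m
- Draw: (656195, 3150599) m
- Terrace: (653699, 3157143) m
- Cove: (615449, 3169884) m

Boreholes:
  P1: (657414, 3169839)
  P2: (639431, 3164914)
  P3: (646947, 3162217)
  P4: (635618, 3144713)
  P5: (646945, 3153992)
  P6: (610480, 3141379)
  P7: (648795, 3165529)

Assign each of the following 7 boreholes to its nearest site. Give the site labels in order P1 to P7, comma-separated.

Terrace, Gulch, Terrace, Spur, Terrace, Spur, Terrace

P1 → Terrace (d²=174989641.00)
P2 → Gulch (d²=119020394.00)
P3 → Terrace (d²=71334980.00)
P4 → Spur (d²=256374842.00)
P5 → Terrace (d²=55545317.00)
P6 → Spur (d²=538003170.00)
P7 → Terrace (d²=94374212.00)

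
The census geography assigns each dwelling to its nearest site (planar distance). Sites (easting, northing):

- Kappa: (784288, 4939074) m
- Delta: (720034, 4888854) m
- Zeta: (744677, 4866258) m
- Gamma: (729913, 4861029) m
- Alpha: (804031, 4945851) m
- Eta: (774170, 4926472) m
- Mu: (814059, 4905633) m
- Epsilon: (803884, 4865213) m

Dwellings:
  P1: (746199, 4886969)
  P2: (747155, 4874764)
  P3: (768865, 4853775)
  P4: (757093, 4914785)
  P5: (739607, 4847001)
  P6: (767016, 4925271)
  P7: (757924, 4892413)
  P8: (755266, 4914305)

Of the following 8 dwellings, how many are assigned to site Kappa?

P1 → Zeta
P2 → Zeta
P3 → Zeta
P4 → Eta
P5 → Gamma
P6 → Eta
P7 → Zeta
P8 → Eta
0 of the 8 go to Kappa.

0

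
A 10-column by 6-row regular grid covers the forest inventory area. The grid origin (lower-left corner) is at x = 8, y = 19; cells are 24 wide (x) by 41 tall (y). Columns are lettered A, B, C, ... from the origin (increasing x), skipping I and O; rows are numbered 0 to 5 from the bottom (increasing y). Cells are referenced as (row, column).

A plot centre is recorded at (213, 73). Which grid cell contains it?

Column index: ⌊(213 − 8) / 24⌋ = ⌊8.542⌋ = 8 → column J
Row offset from origin: ⌊(73 − 19) / 41⌋ = ⌊1.317⌋ = 1 → row 1

(1, J)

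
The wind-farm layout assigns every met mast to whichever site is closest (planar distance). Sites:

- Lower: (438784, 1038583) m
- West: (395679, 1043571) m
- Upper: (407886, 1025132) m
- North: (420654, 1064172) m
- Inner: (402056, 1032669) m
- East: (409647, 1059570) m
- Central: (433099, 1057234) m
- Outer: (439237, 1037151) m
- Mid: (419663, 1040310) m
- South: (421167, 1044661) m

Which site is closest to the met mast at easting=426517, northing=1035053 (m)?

Mid

Squared distances to each site:
Lower: 162940189.000; West: 1023538568.000; Upper: 445540402.000; North: 882290930.000; Inner: 604023977.000; East: 885680189.000; Central: 535319485.000; Outer: 166200004.000; Mid: 74613365.000; South: 120936164.000.
Minimum at Mid.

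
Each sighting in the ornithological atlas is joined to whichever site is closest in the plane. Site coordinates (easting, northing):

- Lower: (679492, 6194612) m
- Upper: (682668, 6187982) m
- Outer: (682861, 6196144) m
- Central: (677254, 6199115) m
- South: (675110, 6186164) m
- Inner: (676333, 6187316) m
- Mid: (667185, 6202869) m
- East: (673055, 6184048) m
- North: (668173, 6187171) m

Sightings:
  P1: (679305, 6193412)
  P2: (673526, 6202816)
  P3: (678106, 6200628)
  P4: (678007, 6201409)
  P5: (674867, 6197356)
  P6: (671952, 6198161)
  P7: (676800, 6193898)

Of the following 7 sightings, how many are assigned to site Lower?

2

P1 → Lower
P2 → Central
P3 → Central
P4 → Central
P5 → Central
P6 → Central
P7 → Lower
2 of the 7 go to Lower.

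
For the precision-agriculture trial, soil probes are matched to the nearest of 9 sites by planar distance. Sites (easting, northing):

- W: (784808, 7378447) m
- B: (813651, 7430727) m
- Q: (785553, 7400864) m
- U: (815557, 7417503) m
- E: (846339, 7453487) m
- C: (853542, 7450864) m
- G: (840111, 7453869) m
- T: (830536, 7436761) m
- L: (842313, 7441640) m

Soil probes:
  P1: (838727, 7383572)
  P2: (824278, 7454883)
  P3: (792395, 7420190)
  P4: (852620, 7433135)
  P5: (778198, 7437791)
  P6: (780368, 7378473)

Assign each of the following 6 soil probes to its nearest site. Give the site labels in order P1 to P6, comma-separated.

P1 → U (d²=1688161661.00)
P2 → G (d²=251712085.00)
P3 → Q (d²=420307240.00)
P4 → L (d²=178569274.00)
P5 → B (d²=1306815305.00)
P6 → W (d²=19714276.00)

U, G, Q, L, B, W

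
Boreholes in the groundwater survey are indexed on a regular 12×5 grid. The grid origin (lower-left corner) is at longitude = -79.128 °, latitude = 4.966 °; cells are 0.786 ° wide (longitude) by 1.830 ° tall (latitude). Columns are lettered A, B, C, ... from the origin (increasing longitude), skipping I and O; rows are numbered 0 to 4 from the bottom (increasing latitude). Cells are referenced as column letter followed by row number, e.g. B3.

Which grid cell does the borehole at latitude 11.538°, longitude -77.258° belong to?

Column index: ⌊(-77.258 − -79.128) / 0.786⌋ = ⌊2.379⌋ = 2 → column C
Row offset from origin: ⌊(11.538 − 4.966) / 1.830⌋ = ⌊3.591⌋ = 3 → row 3

C3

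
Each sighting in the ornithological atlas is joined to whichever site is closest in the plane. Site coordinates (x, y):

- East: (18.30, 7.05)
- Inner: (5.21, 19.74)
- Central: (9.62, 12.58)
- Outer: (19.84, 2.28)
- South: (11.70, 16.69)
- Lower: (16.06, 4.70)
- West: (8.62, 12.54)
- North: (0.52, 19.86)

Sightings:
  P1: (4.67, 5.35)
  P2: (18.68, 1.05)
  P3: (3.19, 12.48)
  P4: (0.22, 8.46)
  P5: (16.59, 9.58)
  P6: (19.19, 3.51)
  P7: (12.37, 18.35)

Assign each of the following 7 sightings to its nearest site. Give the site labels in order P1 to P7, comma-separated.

P1 → West (d²=67.30)
P2 → Outer (d²=2.86)
P3 → West (d²=29.49)
P4 → West (d²=87.21)
P5 → East (d²=9.33)
P6 → Outer (d²=1.94)
P7 → South (d²=3.20)

West, Outer, West, West, East, Outer, South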